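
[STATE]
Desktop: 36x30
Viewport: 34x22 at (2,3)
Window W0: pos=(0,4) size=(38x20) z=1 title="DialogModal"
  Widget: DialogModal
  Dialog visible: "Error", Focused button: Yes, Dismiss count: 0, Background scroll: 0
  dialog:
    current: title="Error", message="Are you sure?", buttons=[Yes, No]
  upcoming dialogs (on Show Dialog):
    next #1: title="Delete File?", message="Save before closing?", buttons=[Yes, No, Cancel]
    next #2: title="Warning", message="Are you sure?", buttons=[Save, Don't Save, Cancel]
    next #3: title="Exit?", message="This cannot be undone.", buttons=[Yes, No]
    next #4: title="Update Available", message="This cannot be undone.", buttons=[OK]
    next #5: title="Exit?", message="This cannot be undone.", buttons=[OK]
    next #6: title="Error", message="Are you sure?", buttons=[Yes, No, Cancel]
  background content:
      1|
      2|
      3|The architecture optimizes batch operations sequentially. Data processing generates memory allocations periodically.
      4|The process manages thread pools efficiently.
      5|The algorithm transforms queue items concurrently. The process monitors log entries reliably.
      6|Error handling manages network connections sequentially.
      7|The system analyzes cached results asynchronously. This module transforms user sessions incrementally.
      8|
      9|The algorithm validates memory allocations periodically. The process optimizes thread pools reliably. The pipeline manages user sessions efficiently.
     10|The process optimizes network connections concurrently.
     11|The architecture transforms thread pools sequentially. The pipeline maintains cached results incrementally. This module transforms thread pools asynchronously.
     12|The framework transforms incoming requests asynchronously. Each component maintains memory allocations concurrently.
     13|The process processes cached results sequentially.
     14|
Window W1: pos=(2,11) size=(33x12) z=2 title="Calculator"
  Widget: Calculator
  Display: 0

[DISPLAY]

                                  
━━━━━━━━━━━━━━━━━━━━━━━━━━━━━━━━━━
DialogModal                       
──────────────────────────────────
                                  
                                  
he architecture optimizes batch op
he process manages thread pools ef
┏━━━━━━━━━━━━━━━━━━━━━━━━━━━━━━━┓m
┃ Calculator                    ┃n
┠───────────────────────────────┨ 
┃                              0┃ 
┃┌───┬───┬───┬───┐              ┃o
┃│ 7 │ 8 │ 9 │ ÷ │              ┃e
┃├───┼───┼───┼───┤              ┃ 
┃│ 4 │ 5 │ 6 │ × │              ┃r
┃├───┼───┼───┼───┤              ┃t
┃│ 1 │ 2 │ 3 │ - │              ┃ 
┃└───┴───┴───┴───┘              ┃ 
┗━━━━━━━━━━━━━━━━━━━━━━━━━━━━━━━┛ 
━━━━━━━━━━━━━━━━━━━━━━━━━━━━━━━━━━
                                  


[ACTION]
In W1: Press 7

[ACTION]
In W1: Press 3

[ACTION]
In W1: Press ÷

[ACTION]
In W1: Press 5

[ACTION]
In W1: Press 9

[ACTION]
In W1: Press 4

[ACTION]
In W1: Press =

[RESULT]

                                  
━━━━━━━━━━━━━━━━━━━━━━━━━━━━━━━━━━
DialogModal                       
──────────────────────────────────
                                  
                                  
he architecture optimizes batch op
he process manages thread pools ef
┏━━━━━━━━━━━━━━━━━━━━━━━━━━━━━━━┓m
┃ Calculator                    ┃n
┠───────────────────────────────┨ 
┃                   0.1228956229┃ 
┃┌───┬───┬───┬───┐              ┃o
┃│ 7 │ 8 │ 9 │ ÷ │              ┃e
┃├───┼───┼───┼───┤              ┃ 
┃│ 4 │ 5 │ 6 │ × │              ┃r
┃├───┼───┼───┼───┤              ┃t
┃│ 1 │ 2 │ 3 │ - │              ┃ 
┃└───┴───┴───┴───┘              ┃ 
┗━━━━━━━━━━━━━━━━━━━━━━━━━━━━━━━┛ 
━━━━━━━━━━━━━━━━━━━━━━━━━━━━━━━━━━
                                  


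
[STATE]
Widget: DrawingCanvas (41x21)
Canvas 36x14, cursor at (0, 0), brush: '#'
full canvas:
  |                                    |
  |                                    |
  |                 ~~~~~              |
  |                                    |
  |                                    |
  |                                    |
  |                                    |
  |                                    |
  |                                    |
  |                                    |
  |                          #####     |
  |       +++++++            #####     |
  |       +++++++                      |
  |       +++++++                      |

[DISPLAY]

+                                        
                                         
                 ~~~~~                   
                                         
                                         
                                         
                                         
                                         
                                         
                                         
                          #####          
       +++++++            #####          
       +++++++                           
       +++++++                           
                                         
                                         
                                         
                                         
                                         
                                         
                                         


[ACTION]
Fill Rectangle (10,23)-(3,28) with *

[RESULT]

+                                        
                                         
                 ~~~~~                   
                       ******            
                       ******            
                       ******            
                       ******            
                       ******            
                       ******            
                       ******            
                       ******##          
       +++++++            #####          
       +++++++                           
       +++++++                           
                                         
                                         
                                         
                                         
                                         
                                         
                                         


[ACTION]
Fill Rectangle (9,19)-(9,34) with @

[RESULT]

+                                        
                                         
                 ~~~~~                   
                       ******            
                       ******            
                       ******            
                       ******            
                       ******            
                       ******            
                   @@@@@@@@@@@@@@@@      
                       ******##          
       +++++++            #####          
       +++++++                           
       +++++++                           
                                         
                                         
                                         
                                         
                                         
                                         
                                         


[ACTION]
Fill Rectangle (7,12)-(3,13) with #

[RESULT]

+                                        
                                         
                 ~~~~~                   
            ##         ******            
            ##         ******            
            ##         ******            
            ##         ******            
            ##         ******            
                       ******            
                   @@@@@@@@@@@@@@@@      
                       ******##          
       +++++++            #####          
       +++++++                           
       +++++++                           
                                         
                                         
                                         
                                         
                                         
                                         
                                         


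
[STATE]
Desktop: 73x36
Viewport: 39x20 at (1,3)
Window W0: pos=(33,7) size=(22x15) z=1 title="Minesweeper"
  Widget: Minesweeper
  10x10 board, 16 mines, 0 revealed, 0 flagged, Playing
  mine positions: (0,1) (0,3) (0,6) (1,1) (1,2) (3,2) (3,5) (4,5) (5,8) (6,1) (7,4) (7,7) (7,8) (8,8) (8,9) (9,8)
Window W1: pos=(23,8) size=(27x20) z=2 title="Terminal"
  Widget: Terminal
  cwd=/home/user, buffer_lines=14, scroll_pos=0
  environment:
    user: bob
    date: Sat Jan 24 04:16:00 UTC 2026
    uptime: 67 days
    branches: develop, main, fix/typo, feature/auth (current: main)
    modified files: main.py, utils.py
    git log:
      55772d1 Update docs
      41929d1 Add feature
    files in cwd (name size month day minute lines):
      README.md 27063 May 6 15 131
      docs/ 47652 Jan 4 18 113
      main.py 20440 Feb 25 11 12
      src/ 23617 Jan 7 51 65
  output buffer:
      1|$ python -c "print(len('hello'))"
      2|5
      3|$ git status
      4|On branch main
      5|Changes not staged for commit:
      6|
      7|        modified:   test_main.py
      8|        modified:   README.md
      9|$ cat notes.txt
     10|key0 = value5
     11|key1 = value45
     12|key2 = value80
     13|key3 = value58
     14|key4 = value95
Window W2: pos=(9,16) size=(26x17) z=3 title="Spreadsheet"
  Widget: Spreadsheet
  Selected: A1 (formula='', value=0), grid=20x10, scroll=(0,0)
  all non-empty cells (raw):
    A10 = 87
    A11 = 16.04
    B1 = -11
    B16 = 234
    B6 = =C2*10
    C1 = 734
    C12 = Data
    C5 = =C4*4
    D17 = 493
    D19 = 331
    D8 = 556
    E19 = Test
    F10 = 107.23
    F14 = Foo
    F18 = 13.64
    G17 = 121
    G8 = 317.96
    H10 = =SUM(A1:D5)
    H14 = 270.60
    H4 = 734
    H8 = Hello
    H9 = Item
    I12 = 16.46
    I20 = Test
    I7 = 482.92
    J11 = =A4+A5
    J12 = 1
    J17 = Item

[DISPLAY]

                                       
                                       
                                       
                                       
                                ┏━━━━━━
                      ┏━━━━━━━━━━━━━━━━
                      ┃ Terminal       
                      ┠────────────────
                      ┃$ python -c "pri
                      ┃5               
                      ┃$ git status    
                      ┃On branch main  
                      ┃Changes not stag
        ┏━━━━━━━━━━━━━━━━━━━━━━━━┓     
        ┃ Spreadsheet            ┃ified
        ┠────────────────────────┨ified
        ┃A1:                     ┃.txt 
        ┃       A       B       C┃e5   
        ┃------------------------┃e45  
        ┃  1      [0]     -11    ┃e80  


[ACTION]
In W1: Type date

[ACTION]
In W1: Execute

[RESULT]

                                       
                                       
                                       
                                       
                                ┏━━━━━━
                      ┏━━━━━━━━━━━━━━━━
                      ┃ Terminal       
                      ┠────────────────
                      ┃5               
                      ┃$ git status    
                      ┃On branch main  
                      ┃Changes not stag
                      ┃                
        ┏━━━━━━━━━━━━━━━━━━━━━━━━┓ified
        ┃ Spreadsheet            ┃ified
        ┠────────────────────────┨.txt 
        ┃A1:                     ┃e5   
        ┃       A       B       C┃e45  
        ┃------------------------┃e80  
        ┃  1      [0]     -11    ┃e58  


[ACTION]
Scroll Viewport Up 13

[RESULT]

                                       
                                       
                                       
                                       
                                       
                                       
                                       
                                ┏━━━━━━
                      ┏━━━━━━━━━━━━━━━━
                      ┃ Terminal       
                      ┠────────────────
                      ┃5               
                      ┃$ git status    
                      ┃On branch main  
                      ┃Changes not stag
                      ┃                
        ┏━━━━━━━━━━━━━━━━━━━━━━━━┓ified
        ┃ Spreadsheet            ┃ified
        ┠────────────────────────┨.txt 
        ┃A1:                     ┃e5   


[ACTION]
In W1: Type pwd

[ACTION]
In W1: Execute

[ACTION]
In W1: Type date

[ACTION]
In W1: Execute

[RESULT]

                                       
                                       
                                       
                                       
                                       
                                       
                                       
                                ┏━━━━━━
                      ┏━━━━━━━━━━━━━━━━
                      ┃ Terminal       
                      ┠────────────────
                      ┃                
                      ┃        modified
                      ┃        modified
                      ┃$ cat notes.txt 
                      ┃key0 = value5   
        ┏━━━━━━━━━━━━━━━━━━━━━━━━┓e45  
        ┃ Spreadsheet            ┃e80  
        ┠────────────────────────┨e58  
        ┃A1:                     ┃e95  


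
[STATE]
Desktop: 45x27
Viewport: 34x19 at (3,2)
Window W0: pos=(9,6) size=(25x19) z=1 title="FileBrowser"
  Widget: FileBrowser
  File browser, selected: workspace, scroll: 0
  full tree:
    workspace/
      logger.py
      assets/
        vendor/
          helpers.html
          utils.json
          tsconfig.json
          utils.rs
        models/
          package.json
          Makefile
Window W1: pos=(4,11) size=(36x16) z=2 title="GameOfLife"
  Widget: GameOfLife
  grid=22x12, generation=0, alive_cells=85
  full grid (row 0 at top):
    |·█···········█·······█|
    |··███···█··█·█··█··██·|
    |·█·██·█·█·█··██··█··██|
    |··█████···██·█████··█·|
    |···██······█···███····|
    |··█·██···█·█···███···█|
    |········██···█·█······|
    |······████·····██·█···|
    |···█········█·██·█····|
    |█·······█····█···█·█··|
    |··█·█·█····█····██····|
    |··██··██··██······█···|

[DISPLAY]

                                  
                                  
                                  
                                  
      ┏━━━━━━━━━━━━━━━━━━━━━━━┓   
      ┃ FileBrowser           ┃   
      ┠───────────────────────┨   
      ┃> [-] workspace/       ┃   
      ┃    logger.py          ┃   
 ┏━━━━━━━━━━━━━━━━━━━━━━━━━━━━━━━━
 ┃ GameOfLife                     
 ┠────────────────────────────────
 ┃Gen: 0                          
 ┃·█···········█·······█          
 ┃··███···█··█·█··█··██·          
 ┃·█·██·█·█·█··██··█··██          
 ┃··█████···██·█████··█·          
 ┃···██······█···███····          
 ┃··█·██···█·█···███···█          


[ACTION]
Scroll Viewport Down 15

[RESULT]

      ┠───────────────────────┨   
      ┃> [-] workspace/       ┃   
      ┃    logger.py          ┃   
 ┏━━━━━━━━━━━━━━━━━━━━━━━━━━━━━━━━
 ┃ GameOfLife                     
 ┠────────────────────────────────
 ┃Gen: 0                          
 ┃·█···········█·······█          
 ┃··███···█··█·█··█··██·          
 ┃·█·██·█·█·█··██··█··██          
 ┃··█████···██·█████··█·          
 ┃···██······█···███····          
 ┃··█·██···█·█···███···█          
 ┃········██···█·█······          
 ┃······████·····██·█···          
 ┃···█········█·██·█····          
 ┃█·······█····█···█·█··          
 ┃··█·█·█····█····██····          
 ┗━━━━━━━━━━━━━━━━━━━━━━━━━━━━━━━━


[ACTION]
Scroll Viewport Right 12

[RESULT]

──────────────────────┨           
 [-] workspace/       ┃           
   logger.py          ┃           
━━━━━━━━━━━━━━━━━━━━━━━━━━━━┓     
fLife                       ┃     
────────────────────────────┨     
                            ┃     
·······█·······█            ┃     
··█··█·█··█··██·            ┃     
█·█·█··██··█··██            ┃     
█···██·█████··█·            ┃     
·····█···███····            ┃     
···█·█···███···█            ┃     
··██···█·█······            ┃     
████·····██·█···            ┃     
······█·██·█····            ┃     
··█····█···█·█··            ┃     
█····█····██····            ┃     
━━━━━━━━━━━━━━━━━━━━━━━━━━━━┛     


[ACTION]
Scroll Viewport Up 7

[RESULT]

                                  
                                  
                                  
                                  
                                  
━━━━━━━━━━━━━━━━━━━━━━┓           
FileBrowser           ┃           
──────────────────────┨           
 [-] workspace/       ┃           
   logger.py          ┃           
━━━━━━━━━━━━━━━━━━━━━━━━━━━━┓     
fLife                       ┃     
────────────────────────────┨     
                            ┃     
·······█·······█            ┃     
··█··█·█··█··██·            ┃     
█·█·█··██··█··██            ┃     
█···██·█████··█·            ┃     
·····█···███····            ┃     


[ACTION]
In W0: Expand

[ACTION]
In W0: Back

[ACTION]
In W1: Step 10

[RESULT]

                                  
                                  
                                  
                                  
                                  
━━━━━━━━━━━━━━━━━━━━━━┓           
FileBrowser           ┃           
──────────────────────┨           
 [-] workspace/       ┃           
   logger.py          ┃           
━━━━━━━━━━━━━━━━━━━━━━━━━━━━┓     
fLife                       ┃     
────────────────────────────┨     
0                           ┃     
··············█·            ┃     
·········█·····█            ┃     
················            ┃     
·········█·█·█··            ┃     
················            ┃     


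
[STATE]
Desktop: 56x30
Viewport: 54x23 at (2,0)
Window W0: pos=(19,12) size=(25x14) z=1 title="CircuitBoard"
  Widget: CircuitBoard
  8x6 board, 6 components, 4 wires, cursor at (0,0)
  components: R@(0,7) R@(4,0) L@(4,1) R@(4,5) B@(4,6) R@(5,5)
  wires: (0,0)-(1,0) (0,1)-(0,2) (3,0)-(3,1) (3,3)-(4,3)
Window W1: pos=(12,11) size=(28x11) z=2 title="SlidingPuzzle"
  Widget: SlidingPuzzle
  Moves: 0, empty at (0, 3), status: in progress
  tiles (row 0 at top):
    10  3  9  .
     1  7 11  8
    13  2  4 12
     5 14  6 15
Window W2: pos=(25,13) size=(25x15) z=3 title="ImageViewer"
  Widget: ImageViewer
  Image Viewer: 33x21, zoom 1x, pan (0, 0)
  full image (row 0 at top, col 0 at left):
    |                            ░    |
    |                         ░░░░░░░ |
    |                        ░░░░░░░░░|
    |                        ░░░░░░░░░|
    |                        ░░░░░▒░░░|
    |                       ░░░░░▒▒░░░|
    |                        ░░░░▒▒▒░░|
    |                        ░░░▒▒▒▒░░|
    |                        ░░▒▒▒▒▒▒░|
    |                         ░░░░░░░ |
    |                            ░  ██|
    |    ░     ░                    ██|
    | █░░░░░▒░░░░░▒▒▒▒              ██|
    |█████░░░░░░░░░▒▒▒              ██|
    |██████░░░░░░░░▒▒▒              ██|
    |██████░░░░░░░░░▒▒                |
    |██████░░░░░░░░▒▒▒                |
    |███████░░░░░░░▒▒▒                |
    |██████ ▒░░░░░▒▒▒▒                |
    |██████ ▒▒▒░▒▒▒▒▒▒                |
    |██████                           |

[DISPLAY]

                                                      
                                                      
                                                      
                                                      
                                                      
                                                      
                                                      
                                                      
                                                      
                                                      
                                                      
          ┏━━━━━━━━━━━━━━━━━━━━━━━━━━┓                
          ┃ SlidingPuzzle            ┃━━━┓            
          ┠────────────┏━━━━━━━━━━━━━━━━━━━━━━━┓      
          ┃┌────┬────┬─┃ ImageViewer           ┃      
          ┃│ 10 │  3 │ ┠───────────────────────┨      
          ┃├────┼────┼─┃                       ┃      
          ┃│  1 │  7 │ ┃                       ┃      
          ┃├────┼────┼─┃                       ┃      
          ┃│ 13 │  2 │ ┃                       ┃      
          ┃├────┼────┼─┃                       ┃      
          ┗━━━━━━━━━━━━┃                       ┃      
                 ┃3   ·┃                       ┃      


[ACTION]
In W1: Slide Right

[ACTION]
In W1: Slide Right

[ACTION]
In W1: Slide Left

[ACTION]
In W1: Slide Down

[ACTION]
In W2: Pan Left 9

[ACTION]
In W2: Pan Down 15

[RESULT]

                                                      
                                                      
                                                      
                                                      
                                                      
                                                      
                                                      
                                                      
                                                      
                                                      
                                                      
          ┏━━━━━━━━━━━━━━━━━━━━━━━━━━┓                
          ┃ SlidingPuzzle            ┃━━━┓            
          ┠────────────┏━━━━━━━━━━━━━━━━━━━━━━━┓      
          ┃┌────┬────┬─┃ ImageViewer           ┃      
          ┃│ 10 │  3 │ ┠───────────────────────┨      
          ┃├────┼────┼─┃██████░░░░░░░░░▒▒      ┃      
          ┃│  1 │  7 │ ┃██████░░░░░░░░▒▒▒      ┃      
          ┃├────┼────┼─┃███████░░░░░░░▒▒▒      ┃      
          ┃│ 13 │  2 │ ┃██████ ▒░░░░░▒▒▒▒      ┃      
          ┃├────┼────┼─┃██████ ▒▒▒░▒▒▒▒▒▒      ┃      
          ┗━━━━━━━━━━━━┃██████                 ┃      
                 ┃3   ·┃                       ┃      


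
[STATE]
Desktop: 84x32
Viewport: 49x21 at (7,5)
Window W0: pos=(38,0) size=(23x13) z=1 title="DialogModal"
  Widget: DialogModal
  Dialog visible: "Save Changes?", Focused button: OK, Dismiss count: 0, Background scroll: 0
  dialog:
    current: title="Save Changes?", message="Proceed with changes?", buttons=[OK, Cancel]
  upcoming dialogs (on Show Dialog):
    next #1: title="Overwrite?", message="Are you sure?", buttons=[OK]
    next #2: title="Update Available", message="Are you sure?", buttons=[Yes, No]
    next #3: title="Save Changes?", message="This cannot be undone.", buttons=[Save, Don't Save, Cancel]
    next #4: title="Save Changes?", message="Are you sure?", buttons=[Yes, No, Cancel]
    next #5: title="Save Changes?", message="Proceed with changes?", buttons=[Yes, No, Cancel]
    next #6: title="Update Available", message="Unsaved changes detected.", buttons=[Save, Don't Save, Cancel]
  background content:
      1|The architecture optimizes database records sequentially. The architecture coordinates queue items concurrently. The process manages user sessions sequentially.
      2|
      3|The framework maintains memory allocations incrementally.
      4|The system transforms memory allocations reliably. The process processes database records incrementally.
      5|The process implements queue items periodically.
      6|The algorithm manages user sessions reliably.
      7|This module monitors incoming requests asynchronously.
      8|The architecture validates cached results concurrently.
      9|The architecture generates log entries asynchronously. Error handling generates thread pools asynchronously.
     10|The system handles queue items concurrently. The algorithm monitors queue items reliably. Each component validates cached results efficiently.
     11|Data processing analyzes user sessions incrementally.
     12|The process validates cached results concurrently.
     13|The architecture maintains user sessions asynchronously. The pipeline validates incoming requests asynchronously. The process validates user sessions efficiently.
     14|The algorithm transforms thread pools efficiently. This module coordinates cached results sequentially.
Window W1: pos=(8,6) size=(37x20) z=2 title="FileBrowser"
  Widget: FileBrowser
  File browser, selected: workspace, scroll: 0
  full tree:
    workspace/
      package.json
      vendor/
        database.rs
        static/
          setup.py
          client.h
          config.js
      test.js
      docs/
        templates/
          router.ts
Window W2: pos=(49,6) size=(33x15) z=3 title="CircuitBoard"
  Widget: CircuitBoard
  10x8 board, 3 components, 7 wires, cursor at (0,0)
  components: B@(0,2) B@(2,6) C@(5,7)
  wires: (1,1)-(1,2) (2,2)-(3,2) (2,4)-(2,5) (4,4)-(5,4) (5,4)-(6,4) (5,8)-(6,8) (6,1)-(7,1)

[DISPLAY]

                               ┃Th┌──────────────
 ┏━━━━━━━━━━━━━━━━━━━━━━━━━━━━━━━━━━━┓ve C┏━━━━━━
 ┃ FileBrowser                       ┃ceed┃ Circu
 ┠───────────────────────────────────┨K]  ┠──────
 ┃> [-] workspace/                   ┃────┃   0 1
 ┃    package.json                   ┃chit┃0  [.]
 ┃    [+] vendor/                    ┃chit┃      
 ┃    test.js                        ┃━━━━┃1     
 ┃    [+] docs/                      ┃    ┃      
 ┃                                   ┃    ┃2     
 ┃                                   ┃    ┃      
 ┃                                   ┃    ┃3     
 ┃                                   ┃    ┃      
 ┃                                   ┃    ┃4     
 ┃                                   ┃    ┃      
 ┃                                   ┃    ┗━━━━━━
 ┃                                   ┃           
 ┃                                   ┃           
 ┃                                   ┃           
 ┃                                   ┃           
 ┗━━━━━━━━━━━━━━━━━━━━━━━━━━━━━━━━━━━┛           


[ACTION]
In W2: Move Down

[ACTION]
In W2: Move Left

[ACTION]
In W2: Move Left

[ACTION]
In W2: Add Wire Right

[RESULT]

                               ┃Th┌──────────────
 ┏━━━━━━━━━━━━━━━━━━━━━━━━━━━━━━━━━━━┓ve C┏━━━━━━
 ┃ FileBrowser                       ┃ceed┃ Circu
 ┠───────────────────────────────────┨K]  ┠──────
 ┃> [-] workspace/                   ┃────┃   0 1
 ┃    package.json                   ┃chit┃0     
 ┃    [+] vendor/                    ┃chit┃      
 ┃    test.js                        ┃━━━━┃1  [.]
 ┃    [+] docs/                      ┃    ┃      
 ┃                                   ┃    ┃2     
 ┃                                   ┃    ┃      
 ┃                                   ┃    ┃3     
 ┃                                   ┃    ┃      
 ┃                                   ┃    ┃4     
 ┃                                   ┃    ┃      
 ┃                                   ┃    ┗━━━━━━
 ┃                                   ┃           
 ┃                                   ┃           
 ┃                                   ┃           
 ┃                                   ┃           
 ┗━━━━━━━━━━━━━━━━━━━━━━━━━━━━━━━━━━━┛           


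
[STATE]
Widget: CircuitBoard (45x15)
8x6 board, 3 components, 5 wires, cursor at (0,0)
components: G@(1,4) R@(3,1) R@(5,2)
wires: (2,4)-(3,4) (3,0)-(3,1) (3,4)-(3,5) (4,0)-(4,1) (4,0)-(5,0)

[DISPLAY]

   0 1 2 3 4 5 6 7                           
0  [.]                                       
                                             
1                   G                        
                                             
2                   ·                        
                    │                        
3   · ─ R           · ─ ·                    
                                             
4   · ─ ·                                    
    │                                        
5   ·       R                                
Cursor: (0,0)                                
                                             
                                             


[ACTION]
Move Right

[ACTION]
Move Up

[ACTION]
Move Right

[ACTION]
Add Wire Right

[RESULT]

   0 1 2 3 4 5 6 7                           
0          [.]─ ·                            
                                             
1                   G                        
                                             
2                   ·                        
                    │                        
3   · ─ R           · ─ ·                    
                                             
4   · ─ ·                                    
    │                                        
5   ·       R                                
Cursor: (0,2)                                
                                             
                                             


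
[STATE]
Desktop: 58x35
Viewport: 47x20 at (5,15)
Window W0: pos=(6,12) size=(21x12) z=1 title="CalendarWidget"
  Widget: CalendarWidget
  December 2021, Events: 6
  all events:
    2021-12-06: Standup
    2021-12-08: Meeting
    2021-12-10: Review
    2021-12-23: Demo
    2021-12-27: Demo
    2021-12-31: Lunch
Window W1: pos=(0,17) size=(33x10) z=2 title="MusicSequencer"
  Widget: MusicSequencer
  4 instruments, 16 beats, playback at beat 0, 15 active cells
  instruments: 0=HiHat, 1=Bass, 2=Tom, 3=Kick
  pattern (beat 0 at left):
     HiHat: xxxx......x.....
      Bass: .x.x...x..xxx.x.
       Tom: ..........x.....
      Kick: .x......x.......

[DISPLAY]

 ┃   December 2021   ┃                         
 ┃Mo Tu We Th Fr Sa S┃                         
━━━━━━━━━━━━━━━━━━━━━━━━━━━┓                   
icSequencer                ┃                   
───────────────────────────┨                   
  ▼123456789012345         ┃                   
at████······█·····         ┃                   
ss·█·█···█··███·█·         ┃                   
om··········█·····         ┃                   
ck·█······█·······         ┃                   
                           ┃                   
━━━━━━━━━━━━━━━━━━━━━━━━━━━┛                   
                                               
                                               
                                               
                                               
                                               
                                               
                                               
                                               


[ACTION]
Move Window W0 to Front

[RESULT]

 ┃   December 2021   ┃                         
 ┃Mo Tu We Th Fr Sa S┃                         
━┃       1  2  3  4  ┃━━━━━┓                   
i┃ 6*  7  8*  9 10* 1┃     ┃                   
─┃13 14 15 16 17 18 1┃─────┨                   
 ┃20 21 22 23* 24 25 ┃     ┃                   
a┃27* 28 29 30 31*   ┃     ┃                   
s┃                   ┃     ┃                   
o┗━━━━━━━━━━━━━━━━━━━┛     ┃                   
ck·█······█·······         ┃                   
                           ┃                   
━━━━━━━━━━━━━━━━━━━━━━━━━━━┛                   
                                               
                                               
                                               
                                               
                                               
                                               
                                               
                                               


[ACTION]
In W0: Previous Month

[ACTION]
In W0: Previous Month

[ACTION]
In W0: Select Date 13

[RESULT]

 ┃    October 2021   ┃                         
 ┃Mo Tu We Th Fr Sa S┃                         
━┃             1  2  ┃━━━━━┓                   
i┃ 4  5  6  7  8  9 1┃     ┃                   
─┃11 12 [13] 14 15 16┃─────┨                   
 ┃18 19 20 21 22 23 2┃     ┃                   
a┃25 26 27 28 29 30 3┃     ┃                   
s┃                   ┃     ┃                   
o┗━━━━━━━━━━━━━━━━━━━┛     ┃                   
ck·█······█·······         ┃                   
                           ┃                   
━━━━━━━━━━━━━━━━━━━━━━━━━━━┛                   
                                               
                                               
                                               
                                               
                                               
                                               
                                               
                                               


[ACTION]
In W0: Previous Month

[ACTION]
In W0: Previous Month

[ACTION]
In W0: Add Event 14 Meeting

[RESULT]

 ┃    August 2021    ┃                         
 ┃Mo Tu We Th Fr Sa S┃                         
━┃                   ┃━━━━━┓                   
i┃ 2  3  4  5  6  7  ┃     ┃                   
─┃ 9 10 11 12 13 14* ┃─────┨                   
 ┃16 17 18 19 20 21 2┃     ┃                   
a┃23 24 25 26 27 28 2┃     ┃                   
s┃30 31              ┃     ┃                   
o┗━━━━━━━━━━━━━━━━━━━┛     ┃                   
ck·█······█·······         ┃                   
                           ┃                   
━━━━━━━━━━━━━━━━━━━━━━━━━━━┛                   
                                               
                                               
                                               
                                               
                                               
                                               
                                               
                                               
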